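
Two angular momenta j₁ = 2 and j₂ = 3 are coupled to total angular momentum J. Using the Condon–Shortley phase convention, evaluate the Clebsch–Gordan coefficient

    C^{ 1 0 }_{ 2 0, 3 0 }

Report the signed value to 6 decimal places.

+0.507093

triangle: 4!·0!·2!/7! = 48/5040
(j±m)!: 2!·2!·3!·3!·1!·1! = 144
prefactor² = (2J+1)·Δ·N² = 144/35
  k=2: +1/(2!·2!·0!·1!·0!·1!) = 1/4
Σ = 1/4  ⇒  CG² = 144/35·1/4² = 9/35
CG = +√(9/35) = +0.507093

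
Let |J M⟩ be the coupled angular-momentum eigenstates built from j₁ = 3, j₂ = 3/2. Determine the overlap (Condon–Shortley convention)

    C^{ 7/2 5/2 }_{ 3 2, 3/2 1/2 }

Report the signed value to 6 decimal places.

+0.377964

j₁+j₂−J=1  J+j₁−j₂=5  J−j₁+j₂=2  j₁+j₂+J+1=9
(j₁±m₁, j₂±m₂, J±M) = (5,1,2,1,6,1)
P² = 6400/7
sum k=0..1:
  [0] +1/48 = 1/48
  [1] −1/120 = -1/120
S = 1/80
C² = P²·S² = 1/7 ; C = +0.377964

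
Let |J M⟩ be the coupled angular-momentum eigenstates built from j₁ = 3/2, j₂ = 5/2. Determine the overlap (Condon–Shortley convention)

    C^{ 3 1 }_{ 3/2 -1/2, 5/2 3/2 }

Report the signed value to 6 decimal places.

triangle: 1!×2!×4!/8! = 48/40320
(j±m)!: 1!×2!×4!×1!×4!×2! = 2304
prefactor² = (2J+1)×Δ×N² = 96/5
  k=0: +1/(0!×1!×2!×4!×0!×0!) = 1/48
  k=1: −1/(1!×0!×1!×3!×1!×1!) = -1/6
Σ = -7/48  ⇒  CG² = 96/5×(-7/48)² = 49/120
CG = −√(49/120) = -0.639010

−√(49/120) ≈ -0.639010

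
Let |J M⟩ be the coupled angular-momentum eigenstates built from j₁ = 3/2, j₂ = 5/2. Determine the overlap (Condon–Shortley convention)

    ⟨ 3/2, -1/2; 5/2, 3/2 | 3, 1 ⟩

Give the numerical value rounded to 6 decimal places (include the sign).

triangle: 1!·2!·4!/8! = 48/40320
(j±m)!: 1!·2!·4!·1!·4!·2! = 2304
prefactor² = (2J+1)·Δ·N² = 96/5
  k=0: +1/(0!·1!·2!·4!·0!·0!) = 1/48
  k=1: −1/(1!·0!·1!·3!·1!·1!) = -1/6
Σ = -7/48  ⇒  CG² = 96/5·(-7/48)² = 49/120
CG = −√(49/120) = -0.639010

-0.639010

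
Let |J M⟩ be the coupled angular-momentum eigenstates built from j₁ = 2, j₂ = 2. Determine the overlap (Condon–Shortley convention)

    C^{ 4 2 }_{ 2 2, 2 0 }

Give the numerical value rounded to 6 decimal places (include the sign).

triangle: 0!×4!×4!/9! = 576/362880
(j±m)!: 4!×0!×2!×2!×6!×2! = 138240
prefactor² = (2J+1)×Δ×N² = 13824/7
  k=0: +1/(0!×0!×0!×2!×4!×2!) = 1/96
Σ = 1/96  ⇒  CG² = 13824/7×1/96² = 3/14
CG = +√(3/14) = +0.462910

+√(3/14) ≈ +0.462910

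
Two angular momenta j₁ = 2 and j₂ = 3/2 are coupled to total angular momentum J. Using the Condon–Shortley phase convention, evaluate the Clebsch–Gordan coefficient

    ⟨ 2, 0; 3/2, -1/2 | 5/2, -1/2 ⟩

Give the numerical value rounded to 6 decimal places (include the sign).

+0.292770

triangle: 1!×3!×2!/7! = 12/5040
(j±m)!: 2!×2!×1!×2!×2!×3! = 96
prefactor² = (2J+1)×Δ×N² = 48/35
  k=0: +1/(0!×1!×2!×1!×1!×1!) = 1/2
  k=1: −1/(1!×0!×1!×0!×2!×2!) = -1/4
Σ = 1/4  ⇒  CG² = 48/35×1/4² = 3/35
CG = +√(3/35) = +0.292770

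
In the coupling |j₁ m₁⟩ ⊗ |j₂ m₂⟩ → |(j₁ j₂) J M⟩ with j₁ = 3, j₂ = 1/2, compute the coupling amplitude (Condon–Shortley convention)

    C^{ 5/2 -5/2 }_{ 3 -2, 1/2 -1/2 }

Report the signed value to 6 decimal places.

triangle: 1!*5!*0!/7! = 120/5040
(j±m)!: 1!*5!*0!*1!*0!*5! = 14400
prefactor² = (2J+1)*Δ*N² = 14400/7
  k=0: +1/(0!*1!*5!*0!*0!*0!) = 1/120
Σ = 1/120  ⇒  CG² = 14400/7*1/120² = 1/7
CG = +√(1/7) = +0.377964

+√(1/7) = +0.377964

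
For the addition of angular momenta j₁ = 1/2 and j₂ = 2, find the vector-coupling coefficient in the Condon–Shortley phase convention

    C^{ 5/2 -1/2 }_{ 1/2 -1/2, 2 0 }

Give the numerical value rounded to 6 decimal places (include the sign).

triangle: 0!*1!*4!/6! = 24/720
(j±m)!: 0!*1!*2!*2!*2!*3! = 48
prefactor² = (2J+1)*Δ*N² = 48/5
  k=0: +1/(0!*0!*1!*2!*0!*2!) = 1/4
Σ = 1/4  ⇒  CG² = 48/5*1/4² = 3/5
CG = +√(3/5) = +0.774597

+√(3/5) ≈ +0.774597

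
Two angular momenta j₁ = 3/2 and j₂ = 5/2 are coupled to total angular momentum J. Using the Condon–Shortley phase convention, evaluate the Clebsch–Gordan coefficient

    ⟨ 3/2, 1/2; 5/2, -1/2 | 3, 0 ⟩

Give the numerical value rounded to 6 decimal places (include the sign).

triangle: 1!*2!*4!/8! = 48/40320
(j±m)!: 2!*1!*2!*3!*3!*3! = 864
prefactor² = (2J+1)*Δ*N² = 36/5
  k=0: +1/(0!*1!*1!*2!*1!*2!) = 1/4
  k=1: −1/(1!*0!*0!*1!*2!*3!) = -1/12
Σ = 1/6  ⇒  CG² = 36/5*1/6² = 1/5
CG = +√(1/5) = +0.447214

+√(1/5) ≈ +0.447214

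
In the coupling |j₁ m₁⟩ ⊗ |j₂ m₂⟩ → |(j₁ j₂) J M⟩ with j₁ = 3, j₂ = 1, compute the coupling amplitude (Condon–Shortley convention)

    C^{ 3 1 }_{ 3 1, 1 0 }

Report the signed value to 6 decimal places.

j₁+j₂−J=1  J+j₁−j₂=5  J−j₁+j₂=1  j₁+j₂+J+1=8
(j₁±m₁, j₂±m₂, J±M) = (4,2,1,1,4,2)
P² = 48
sum k=0..1:
  [0] +1/12 = 1/12
  [1] −1/24 = -1/24
S = 1/24
C² = P²·S² = 1/12 ; C = +0.288675

+0.288675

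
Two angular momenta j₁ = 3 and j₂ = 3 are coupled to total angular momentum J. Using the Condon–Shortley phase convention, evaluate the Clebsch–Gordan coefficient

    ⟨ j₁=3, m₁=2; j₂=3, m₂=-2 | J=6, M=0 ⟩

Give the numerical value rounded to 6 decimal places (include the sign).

+√(3/77) = +0.197386

√[13·0!6!6!/13! · 5!1!1!5!6!6!] = √(622080000/77)
  +(−1)^0/∏(0,0,1,1,5,5)! = 1/14400  (running 1/14400)
⟨..|..⟩ = √(622080000/77)·(1/14400) = +0.197386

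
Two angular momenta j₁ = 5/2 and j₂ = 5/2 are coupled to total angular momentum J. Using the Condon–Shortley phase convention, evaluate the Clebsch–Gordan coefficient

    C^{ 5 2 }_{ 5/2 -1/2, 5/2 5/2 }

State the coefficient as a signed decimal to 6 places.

j₁+j₂−J=0  J+j₁−j₂=5  J−j₁+j₂=5  j₁+j₂+J+1=11
(j₁±m₁, j₂±m₂, J±M) = (2,3,5,0,7,3)
P² = 172800
sum k=0..0:
  [0] +1/1440 = 1/1440
S = 1/1440
C² = P²·S² = 1/12 ; C = +0.288675

+√(1/12) = +0.288675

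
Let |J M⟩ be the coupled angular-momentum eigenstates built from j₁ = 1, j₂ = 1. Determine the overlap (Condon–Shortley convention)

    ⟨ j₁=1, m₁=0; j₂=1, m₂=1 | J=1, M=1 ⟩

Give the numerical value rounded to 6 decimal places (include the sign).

triangle: 1!×1!×1!/4! = 1/24
(j±m)!: 1!×1!×2!×0!×2!×0! = 4
prefactor² = (2J+1)×Δ×N² = 1/2
  k=1: −1/(1!×0!×0!×1!×1!×0!) = -1
Σ = -1  ⇒  CG² = 1/2×(-1)² = 1/2
CG = −√(1/2) = -0.707107

-0.707107  (= −√(1/2))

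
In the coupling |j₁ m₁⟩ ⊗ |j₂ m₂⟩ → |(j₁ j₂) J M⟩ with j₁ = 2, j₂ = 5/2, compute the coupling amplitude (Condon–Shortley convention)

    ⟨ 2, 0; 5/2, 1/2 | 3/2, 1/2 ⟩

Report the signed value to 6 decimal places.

triangle: 3!·1!·2!/7! = 12/5040
(j±m)!: 2!·2!·3!·2!·2!·1! = 96
prefactor² = (2J+1)·Δ·N² = 32/35
  k=1: −1/(1!·2!·1!·2!·0!·0!) = -1/4
  k=2: +1/(2!·1!·0!·1!·1!·1!) = 1/2
Σ = 1/4  ⇒  CG² = 32/35·1/4² = 2/35
CG = +√(2/35) = +0.239046

+√(2/35) ≈ +0.239046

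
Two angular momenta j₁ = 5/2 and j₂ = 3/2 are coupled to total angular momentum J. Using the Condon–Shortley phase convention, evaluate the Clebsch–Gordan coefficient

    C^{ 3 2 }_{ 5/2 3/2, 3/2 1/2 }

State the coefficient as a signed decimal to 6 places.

+0.288675  (= +√(1/12))

j₁+j₂−J=1  J+j₁−j₂=4  J−j₁+j₂=2  j₁+j₂+J+1=8
(j₁±m₁, j₂±m₂, J±M) = (4,1,2,1,5,1)
P² = 48
sum k=0..1:
  [0] +1/12 = 1/12
  [1] −1/24 = -1/24
S = 1/24
C² = P²·S² = 1/12 ; C = +0.288675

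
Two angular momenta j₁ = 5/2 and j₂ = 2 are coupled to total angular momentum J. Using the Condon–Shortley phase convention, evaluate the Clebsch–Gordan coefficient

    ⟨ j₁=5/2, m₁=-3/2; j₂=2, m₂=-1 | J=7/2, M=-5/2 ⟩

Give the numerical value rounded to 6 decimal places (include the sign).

j₁+j₂−J=1  J+j₁−j₂=4  J−j₁+j₂=3  j₁+j₂+J+1=9
(j₁±m₁, j₂±m₂, J±M) = (1,4,1,3,1,6)
P² = 2304/7
sum k=0..1:
  [0] +1/48 = 1/48
  [1] −1/36 = -1/36
S = -1/144
C² = P²·S² = 1/63 ; C = -0.125988

−√(1/63) ≈ -0.125988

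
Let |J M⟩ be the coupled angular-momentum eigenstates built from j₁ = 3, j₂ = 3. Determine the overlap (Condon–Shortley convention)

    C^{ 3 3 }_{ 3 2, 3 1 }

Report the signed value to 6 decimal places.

j₁+j₂−J=3  J+j₁−j₂=3  J−j₁+j₂=3  j₁+j₂+J+1=10
(j₁±m₁, j₂±m₂, J±M) = (5,1,4,2,6,0)
P² = 1728
sum k=1..1:
  [1] −1/72 = -1/72
S = -1/72
C² = P²·S² = 1/3 ; C = -0.577350

−√(1/3) = -0.577350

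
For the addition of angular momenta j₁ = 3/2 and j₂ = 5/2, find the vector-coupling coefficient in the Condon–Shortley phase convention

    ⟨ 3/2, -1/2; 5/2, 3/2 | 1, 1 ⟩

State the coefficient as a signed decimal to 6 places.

√[3·3!0!2!/6! · 1!2!4!1!2!0!] = √(24/5)
  +(−1)^2/∏(2,1,0,2,0,0)! = 1/4  (running 1/4)
⟨..|..⟩ = √(24/5)·(1/4) = +0.547723

+0.547723  (= +√(3/10))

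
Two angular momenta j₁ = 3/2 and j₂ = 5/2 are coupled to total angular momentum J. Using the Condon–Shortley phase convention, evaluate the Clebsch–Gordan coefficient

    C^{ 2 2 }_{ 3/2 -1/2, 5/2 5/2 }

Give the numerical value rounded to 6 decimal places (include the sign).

+0.690066

j₁+j₂−J=2  J+j₁−j₂=1  J−j₁+j₂=3  j₁+j₂+J+1=7
(j₁±m₁, j₂±m₂, J±M) = (1,2,5,0,4,0)
P² = 480/7
sum k=2..2:
  [2] +1/12 = 1/12
S = 1/12
C² = P²·S² = 10/21 ; C = +0.690066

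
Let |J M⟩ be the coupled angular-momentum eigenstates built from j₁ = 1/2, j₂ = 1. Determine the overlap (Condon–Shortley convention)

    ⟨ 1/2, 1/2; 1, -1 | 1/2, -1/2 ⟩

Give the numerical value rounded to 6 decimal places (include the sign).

triangle: 1!*0!*1!/3! = 1/6
(j±m)!: 1!*0!*0!*2!*0!*1! = 2
prefactor² = (2J+1)*Δ*N² = 2/3
  k=0: +1/(0!*1!*0!*0!*0!*1!) = 1
Σ = 1  ⇒  CG² = 2/3*1² = 2/3
CG = +√(2/3) = +0.816497

+√(2/3) = +0.816497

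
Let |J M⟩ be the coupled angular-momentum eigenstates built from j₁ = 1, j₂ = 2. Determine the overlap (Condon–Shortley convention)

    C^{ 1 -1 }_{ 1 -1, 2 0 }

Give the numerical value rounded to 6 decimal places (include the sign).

j₁+j₂−J=2  J+j₁−j₂=0  J−j₁+j₂=2  j₁+j₂+J+1=5
(j₁±m₁, j₂±m₂, J±M) = (0,2,2,2,0,2)
P² = 8/5
sum k=2..2:
  [2] +1/4 = 1/4
S = 1/4
C² = P²·S² = 1/10 ; C = +0.316228

+0.316228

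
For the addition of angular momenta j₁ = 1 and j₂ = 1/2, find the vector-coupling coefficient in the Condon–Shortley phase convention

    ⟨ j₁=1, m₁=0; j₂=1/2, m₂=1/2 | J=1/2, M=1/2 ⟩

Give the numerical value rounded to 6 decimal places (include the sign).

√[2·1!1!0!/3! · 1!1!1!0!1!0!] = √(1/3)
  +(−1)^1/∏(1,0,0,0,1,0)! = -1  (running -1)
⟨..|..⟩ = √(1/3)·(-1) = -0.577350

−√(1/3) ≈ -0.577350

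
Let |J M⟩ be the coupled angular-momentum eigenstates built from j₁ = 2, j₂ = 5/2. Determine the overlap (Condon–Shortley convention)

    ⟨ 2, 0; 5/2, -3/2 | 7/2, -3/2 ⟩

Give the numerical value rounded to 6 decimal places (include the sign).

j₁+j₂−J=1  J+j₁−j₂=3  J−j₁+j₂=4  j₁+j₂+J+1=9
(j₁±m₁, j₂±m₂, J±M) = (2,2,1,4,2,5)
P² = 512/7
sum k=0..1:
  [0] +1/12 = 1/12
  [1] −1/48 = -1/48
S = 1/16
C² = P²·S² = 2/7 ; C = +0.534522

+√(2/7) ≈ +0.534522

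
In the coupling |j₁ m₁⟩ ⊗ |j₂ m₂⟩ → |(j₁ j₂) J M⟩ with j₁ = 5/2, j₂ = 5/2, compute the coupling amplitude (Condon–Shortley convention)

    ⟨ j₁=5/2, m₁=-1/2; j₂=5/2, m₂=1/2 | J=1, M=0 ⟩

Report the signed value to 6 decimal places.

+0.119523

√[3·4!1!1!/7! · 2!3!3!2!1!1!] = √(72/35)
  +(−1)^2/∏(2,2,1,1,0,0)! = 1/4  (running 1/4)
  +(−1)^3/∏(3,1,0,0,1,1)! = -1/6  (running 1/12)
⟨..|..⟩ = √(72/35)·(1/12) = +0.119523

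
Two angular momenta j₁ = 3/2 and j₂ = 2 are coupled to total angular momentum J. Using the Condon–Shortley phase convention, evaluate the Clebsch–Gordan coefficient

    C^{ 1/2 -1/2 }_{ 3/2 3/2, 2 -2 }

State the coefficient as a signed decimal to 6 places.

+0.632456

triangle: 3!*0!*1!/5! = 6/120
(j±m)!: 3!*0!*0!*4!*0!*1! = 144
prefactor² = (2J+1)*Δ*N² = 72/5
  k=0: +1/(0!*3!*0!*0!*0!*1!) = 1/6
Σ = 1/6  ⇒  CG² = 72/5*1/6² = 2/5
CG = +√(2/5) = +0.632456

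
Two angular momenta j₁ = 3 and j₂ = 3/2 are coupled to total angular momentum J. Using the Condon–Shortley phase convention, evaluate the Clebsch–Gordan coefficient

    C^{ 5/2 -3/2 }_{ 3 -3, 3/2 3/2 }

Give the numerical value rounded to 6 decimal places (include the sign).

j₁+j₂−J=2  J+j₁−j₂=4  J−j₁+j₂=1  j₁+j₂+J+1=8
(j₁±m₁, j₂±m₂, J±M) = (0,6,3,0,1,4)
P² = 5184/7
sum k=2..2:
  [2] +1/48 = 1/48
S = 1/48
C² = P²·S² = 9/28 ; C = +0.566947

+√(9/28) ≈ +0.566947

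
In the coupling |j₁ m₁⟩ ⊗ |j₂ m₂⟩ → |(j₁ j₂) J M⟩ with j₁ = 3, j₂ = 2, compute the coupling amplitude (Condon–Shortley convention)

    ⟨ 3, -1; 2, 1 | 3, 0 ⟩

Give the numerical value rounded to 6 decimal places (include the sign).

triangle: 2!×4!×2!/9! = 96/362880
(j±m)!: 2!×4!×3!×1!×3!×3! = 10368
prefactor² = (2J+1)×Δ×N² = 96/5
  k=1: −1/(1!×1!×3!×2!×1!×0!) = -1/12
  k=2: +1/(2!×0!×2!×1!×2!×1!) = 1/8
Σ = 1/24  ⇒  CG² = 96/5×1/24² = 1/30
CG = +√(1/30) = +0.182574

+0.182574  (= +√(1/30))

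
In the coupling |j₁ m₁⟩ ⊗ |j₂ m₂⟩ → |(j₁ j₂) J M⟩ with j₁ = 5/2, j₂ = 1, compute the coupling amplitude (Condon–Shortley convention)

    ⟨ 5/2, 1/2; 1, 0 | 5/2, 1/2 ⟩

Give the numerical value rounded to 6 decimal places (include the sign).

+0.169031  (= +√(1/35))

triangle: 1!*4!*1!/7! = 24/5040
(j±m)!: 3!*2!*1!*1!*3!*2! = 144
prefactor² = (2J+1)*Δ*N² = 144/35
  k=0: +1/(0!*1!*2!*1!*2!*0!) = 1/4
  k=1: −1/(1!*0!*1!*0!*3!*1!) = -1/6
Σ = 1/12  ⇒  CG² = 144/35*1/12² = 1/35
CG = +√(1/35) = +0.169031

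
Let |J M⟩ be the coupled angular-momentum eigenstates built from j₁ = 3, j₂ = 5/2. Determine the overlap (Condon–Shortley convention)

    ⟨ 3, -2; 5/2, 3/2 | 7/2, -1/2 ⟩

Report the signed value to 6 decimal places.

triangle: 2!·4!·3!/10! = 288/3628800
(j±m)!: 1!·5!·4!·1!·3!·4! = 414720
prefactor² = (2J+1)·Δ·N² = 9216/35
  k=1: −1/(1!·1!·4!·3!·0!·0!) = -1/144
  k=2: +1/(2!·0!·3!·2!·1!·1!) = 1/24
Σ = 5/144  ⇒  CG² = 9216/35·5/144² = 20/63
CG = +√(20/63) = +0.563436

+0.563436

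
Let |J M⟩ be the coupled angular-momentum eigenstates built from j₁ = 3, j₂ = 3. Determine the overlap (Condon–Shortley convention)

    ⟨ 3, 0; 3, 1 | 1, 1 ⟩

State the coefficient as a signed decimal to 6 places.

j₁+j₂−J=5  J+j₁−j₂=1  J−j₁+j₂=1  j₁+j₂+J+1=8
(j₁±m₁, j₂±m₂, J±M) = (3,3,4,2,2,0)
P² = 216/7
sum k=3..3:
  [3] −1/12 = -1/12
S = -1/12
C² = P²·S² = 3/14 ; C = -0.462910

-0.462910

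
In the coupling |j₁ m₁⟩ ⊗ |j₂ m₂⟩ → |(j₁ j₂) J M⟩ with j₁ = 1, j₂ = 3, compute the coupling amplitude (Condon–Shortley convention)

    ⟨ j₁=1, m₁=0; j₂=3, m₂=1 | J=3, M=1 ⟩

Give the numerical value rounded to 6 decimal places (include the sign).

−√(1/12) = -0.288675

j₁+j₂−J=1  J+j₁−j₂=1  J−j₁+j₂=5  j₁+j₂+J+1=8
(j₁±m₁, j₂±m₂, J±M) = (1,1,4,2,4,2)
P² = 48
sum k=0..1:
  [0] +1/24 = 1/24
  [1] −1/12 = -1/12
S = -1/24
C² = P²·S² = 1/12 ; C = -0.288675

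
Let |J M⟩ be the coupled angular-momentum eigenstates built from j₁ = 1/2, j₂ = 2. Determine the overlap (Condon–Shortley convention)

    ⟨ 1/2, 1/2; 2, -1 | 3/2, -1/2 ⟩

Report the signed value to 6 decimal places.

+√(3/5) ≈ +0.774597

√[4·1!0!3!/5! · 1!0!1!3!1!2!] = √(12/5)
  +(−1)^0/∏(0,1,0,1,0,2)! = 1/2  (running 1/2)
⟨..|..⟩ = √(12/5)·(1/2) = +0.774597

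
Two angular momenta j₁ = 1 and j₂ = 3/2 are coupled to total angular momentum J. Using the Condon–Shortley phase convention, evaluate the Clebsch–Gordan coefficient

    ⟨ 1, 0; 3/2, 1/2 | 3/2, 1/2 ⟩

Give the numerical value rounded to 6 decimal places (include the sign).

-0.258199

triangle: 1!·1!·2!/5! = 2/120
(j±m)!: 1!·1!·2!·1!·2!·1! = 4
prefactor² = (2J+1)·Δ·N² = 4/15
  k=0: +1/(0!·1!·1!·2!·0!·0!) = 1/2
  k=1: −1/(1!·0!·0!·1!·1!·1!) = -1
Σ = -1/2  ⇒  CG² = 4/15·(-1/2)² = 1/15
CG = −√(1/15) = -0.258199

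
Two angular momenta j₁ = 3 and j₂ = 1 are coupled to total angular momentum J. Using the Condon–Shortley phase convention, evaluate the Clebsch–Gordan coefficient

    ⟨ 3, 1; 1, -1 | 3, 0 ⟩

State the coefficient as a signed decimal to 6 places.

+0.707107  (= +√(1/2))

j₁+j₂−J=1  J+j₁−j₂=5  J−j₁+j₂=1  j₁+j₂+J+1=8
(j₁±m₁, j₂±m₂, J±M) = (4,2,0,2,3,3)
P² = 72
sum k=0..0:
  [0] +1/12 = 1/12
S = 1/12
C² = P²·S² = 1/2 ; C = +0.707107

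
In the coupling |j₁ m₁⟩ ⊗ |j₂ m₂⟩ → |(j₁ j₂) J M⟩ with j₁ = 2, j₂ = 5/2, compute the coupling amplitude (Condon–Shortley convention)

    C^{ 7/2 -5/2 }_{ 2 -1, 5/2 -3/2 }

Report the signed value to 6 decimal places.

+0.125988  (= +√(1/63))

√[8·1!3!4!/9! · 1!3!1!4!1!6!] = √(2304/7)
  +(−1)^0/∏(0,1,3,1,0,3)! = 1/36  (running 1/36)
  +(−1)^1/∏(1,0,2,0,1,4)! = -1/48  (running 1/144)
⟨..|..⟩ = √(2304/7)·(1/144) = +0.125988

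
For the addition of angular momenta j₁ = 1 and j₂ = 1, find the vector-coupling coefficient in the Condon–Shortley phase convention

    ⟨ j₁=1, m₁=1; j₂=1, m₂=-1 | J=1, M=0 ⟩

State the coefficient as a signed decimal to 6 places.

j₁+j₂−J=1  J+j₁−j₂=1  J−j₁+j₂=1  j₁+j₂+J+1=4
(j₁±m₁, j₂±m₂, J±M) = (2,0,0,2,1,1)
P² = 1/2
sum k=0..0:
  [0] +1/1 = 1
S = 1
C² = P²·S² = 1/2 ; C = +0.707107

+0.707107  (= +√(1/2))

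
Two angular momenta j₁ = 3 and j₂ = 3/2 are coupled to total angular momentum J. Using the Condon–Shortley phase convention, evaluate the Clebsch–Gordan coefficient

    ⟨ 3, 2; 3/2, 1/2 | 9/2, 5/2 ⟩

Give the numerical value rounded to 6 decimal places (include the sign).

triangle: 0!×6!×3!/10! = 4320/3628800
(j±m)!: 5!×1!×2!×1!×7!×2! = 2419200
prefactor² = (2J+1)×Δ×N² = 28800
  k=0: +1/(0!×0!×1!×2!×5!×1!) = 1/240
Σ = 1/240  ⇒  CG² = 28800×1/240² = 1/2
CG = +√(1/2) = +0.707107

+√(1/2) = +0.707107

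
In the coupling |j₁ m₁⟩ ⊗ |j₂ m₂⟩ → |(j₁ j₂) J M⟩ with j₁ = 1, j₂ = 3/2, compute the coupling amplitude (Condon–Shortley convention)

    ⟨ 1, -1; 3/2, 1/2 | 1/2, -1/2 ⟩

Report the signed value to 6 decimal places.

√[2·2!0!1!/4! · 0!2!2!1!0!1!] = √(2/3)
  +(−1)^2/∏(2,0,0,0,0,1)! = 1/2  (running 1/2)
⟨..|..⟩ = √(2/3)·(1/2) = +0.408248

+√(1/6) ≈ +0.408248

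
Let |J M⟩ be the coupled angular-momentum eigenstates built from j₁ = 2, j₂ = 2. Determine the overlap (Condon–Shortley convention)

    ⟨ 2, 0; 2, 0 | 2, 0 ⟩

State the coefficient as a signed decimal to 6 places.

triangle: 2!*2!*2!/7! = 8/5040
(j±m)!: 2!*2!*2!*2!*2!*2! = 64
prefactor² = (2J+1)*Δ*N² = 32/63
  k=0: +1/(0!*2!*2!*2!*0!*0!) = 1/8
  k=1: −1/(1!*1!*1!*1!*1!*1!) = -1
  k=2: +1/(2!*0!*0!*0!*2!*2!) = 1/8
Σ = -3/4  ⇒  CG² = 32/63*(-3/4)² = 2/7
CG = −√(2/7) = -0.534522

−√(2/7) = -0.534522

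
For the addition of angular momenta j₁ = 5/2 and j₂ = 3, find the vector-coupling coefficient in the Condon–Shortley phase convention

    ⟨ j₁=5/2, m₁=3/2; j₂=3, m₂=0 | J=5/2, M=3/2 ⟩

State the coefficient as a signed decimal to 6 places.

j₁+j₂−J=3  J+j₁−j₂=2  J−j₁+j₂=3  j₁+j₂+J+1=9
(j₁±m₁, j₂±m₂, J±M) = (4,1,3,3,4,1)
P² = 864/35
sum k=0..1:
  [0] +1/36 = 1/36
  [1] −1/8 = -1/8
S = -7/72
C² = P²·S² = 7/30 ; C = -0.483046

−√(7/30) ≈ -0.483046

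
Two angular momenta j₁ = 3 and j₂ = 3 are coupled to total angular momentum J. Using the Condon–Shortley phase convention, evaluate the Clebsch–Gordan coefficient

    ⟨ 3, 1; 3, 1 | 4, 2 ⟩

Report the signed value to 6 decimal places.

-0.509647  (= −√(20/77))

j₁+j₂−J=2  J+j₁−j₂=4  J−j₁+j₂=4  j₁+j₂+J+1=11
(j₁±m₁, j₂±m₂, J±M) = (4,2,4,2,6,2)
P² = 331776/385
sum k=0..2:
  [0] +1/192 = 1/192
  [1] −1/36 = -1/36
  [2] +1/192 = 1/192
S = -5/288
C² = P²·S² = 20/77 ; C = -0.509647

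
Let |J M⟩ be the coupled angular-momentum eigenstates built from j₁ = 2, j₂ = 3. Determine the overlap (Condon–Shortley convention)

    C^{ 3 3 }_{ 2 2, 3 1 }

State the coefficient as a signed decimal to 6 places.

+√(1/6) = +0.408248

j₁+j₂−J=2  J+j₁−j₂=2  J−j₁+j₂=4  j₁+j₂+J+1=9
(j₁±m₁, j₂±m₂, J±M) = (4,0,4,2,6,0)
P² = 1536
sum k=0..0:
  [0] +1/96 = 1/96
S = 1/96
C² = P²·S² = 1/6 ; C = +0.408248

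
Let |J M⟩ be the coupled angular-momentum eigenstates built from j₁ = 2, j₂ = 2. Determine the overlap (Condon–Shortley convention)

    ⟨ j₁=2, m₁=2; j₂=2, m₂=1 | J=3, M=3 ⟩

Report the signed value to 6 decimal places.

triangle: 1!×3!×3!/8! = 36/40320
(j±m)!: 4!×0!×3!×1!×6!×0! = 103680
prefactor² = (2J+1)×Δ×N² = 648
  k=0: +1/(0!×1!×0!×3!×3!×0!) = 1/36
Σ = 1/36  ⇒  CG² = 648×1/36² = 1/2
CG = +√(1/2) = +0.707107

+√(1/2) ≈ +0.707107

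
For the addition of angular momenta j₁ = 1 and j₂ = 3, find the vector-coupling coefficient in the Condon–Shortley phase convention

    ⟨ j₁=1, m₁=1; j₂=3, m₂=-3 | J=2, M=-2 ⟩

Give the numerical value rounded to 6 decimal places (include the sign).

triangle: 2!×0!×4!/7! = 48/5040
(j±m)!: 2!×0!×0!×6!×0!×4! = 34560
prefactor² = (2J+1)×Δ×N² = 11520/7
  k=0: +1/(0!×2!×0!×0!×0!×4!) = 1/48
Σ = 1/48  ⇒  CG² = 11520/7×1/48² = 5/7
CG = +√(5/7) = +0.845154

+√(5/7) ≈ +0.845154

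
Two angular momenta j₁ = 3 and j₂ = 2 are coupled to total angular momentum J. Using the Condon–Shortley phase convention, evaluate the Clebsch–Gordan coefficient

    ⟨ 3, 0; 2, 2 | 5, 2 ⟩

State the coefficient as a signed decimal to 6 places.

√[11·0!6!4!/11! · 3!3!4!0!7!3!] = √(124416)
  +(−1)^0/∏(0,0,3,4,3,0)! = 1/864  (running 1/864)
⟨..|..⟩ = √(124416)·(1/864) = +0.408248

+0.408248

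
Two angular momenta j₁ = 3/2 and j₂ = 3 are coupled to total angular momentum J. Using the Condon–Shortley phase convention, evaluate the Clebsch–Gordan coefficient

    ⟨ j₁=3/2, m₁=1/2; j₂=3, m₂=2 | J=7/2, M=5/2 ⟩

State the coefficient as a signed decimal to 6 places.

√[8·1!2!5!/9! · 2!1!5!1!6!1!] = √(6400/7)
  +(−1)^0/∏(0,1,1,5,1,0)! = 1/120  (running 1/120)
  +(−1)^1/∏(1,0,0,4,2,1)! = -1/48  (running -1/80)
⟨..|..⟩ = √(6400/7)·(-1/80) = -0.377964

-0.377964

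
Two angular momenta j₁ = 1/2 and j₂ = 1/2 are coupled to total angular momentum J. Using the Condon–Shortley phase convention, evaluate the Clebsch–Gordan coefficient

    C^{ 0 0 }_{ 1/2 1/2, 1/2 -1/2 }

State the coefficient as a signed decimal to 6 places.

+0.707107  (= +√(1/2))

√[1·1!0!0!/2! · 1!0!0!1!0!0!] = √(1/2)
  +(−1)^0/∏(0,1,0,0,0,0)! = 1  (running 1)
⟨..|..⟩ = √(1/2)·(1) = +0.707107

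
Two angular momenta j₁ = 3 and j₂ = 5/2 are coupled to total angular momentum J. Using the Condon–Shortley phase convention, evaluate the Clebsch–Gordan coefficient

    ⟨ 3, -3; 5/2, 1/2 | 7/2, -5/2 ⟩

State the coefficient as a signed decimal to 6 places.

+√(3/7) = +0.654654

√[8·2!4!3!/10! · 0!6!3!2!1!6!] = √(27648/7)
  +(−1)^2/∏(2,0,4,1,0,2)! = 1/96  (running 1/96)
⟨..|..⟩ = √(27648/7)·(1/96) = +0.654654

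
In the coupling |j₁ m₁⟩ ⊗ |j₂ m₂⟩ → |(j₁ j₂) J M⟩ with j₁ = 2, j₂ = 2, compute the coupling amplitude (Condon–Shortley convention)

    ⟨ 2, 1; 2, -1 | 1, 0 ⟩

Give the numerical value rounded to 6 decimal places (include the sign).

-0.316228

triangle: 3!·1!·1!/6! = 6/720
(j±m)!: 3!·1!·1!·3!·1!·1! = 36
prefactor² = (2J+1)·Δ·N² = 9/10
  k=0: +1/(0!·3!·1!·1!·0!·0!) = 1/6
  k=1: −1/(1!·2!·0!·0!·1!·1!) = -1/2
Σ = -1/3  ⇒  CG² = 9/10·(-1/3)² = 1/10
CG = −√(1/10) = -0.316228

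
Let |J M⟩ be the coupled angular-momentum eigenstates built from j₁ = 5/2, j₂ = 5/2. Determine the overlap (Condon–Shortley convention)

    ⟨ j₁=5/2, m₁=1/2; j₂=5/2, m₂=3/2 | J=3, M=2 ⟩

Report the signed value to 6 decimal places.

√[7·2!3!3!/9! · 3!2!4!1!5!1!] = √(48)
  +(−1)^1/∏(1,1,1,3,2,0)! = -1/12  (running -1/12)
  +(−1)^2/∏(2,0,0,2,3,1)! = 1/24  (running -1/24)
⟨..|..⟩ = √(48)·(-1/24) = -0.288675

−√(1/12) ≈ -0.288675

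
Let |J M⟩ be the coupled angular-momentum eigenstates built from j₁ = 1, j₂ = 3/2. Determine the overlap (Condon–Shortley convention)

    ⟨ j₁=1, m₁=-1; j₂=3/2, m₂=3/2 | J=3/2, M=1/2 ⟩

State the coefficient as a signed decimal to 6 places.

−√(2/5) = -0.632456

j₁+j₂−J=1  J+j₁−j₂=1  J−j₁+j₂=2  j₁+j₂+J+1=5
(j₁±m₁, j₂±m₂, J±M) = (0,2,3,0,2,1)
P² = 8/5
sum k=1..1:
  [1] −1/2 = -1/2
S = -1/2
C² = P²·S² = 2/5 ; C = -0.632456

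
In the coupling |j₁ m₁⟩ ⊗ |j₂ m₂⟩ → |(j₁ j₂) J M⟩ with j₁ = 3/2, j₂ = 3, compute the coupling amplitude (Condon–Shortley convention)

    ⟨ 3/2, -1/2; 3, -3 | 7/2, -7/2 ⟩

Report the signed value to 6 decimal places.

+√(2/3) ≈ +0.816497

√[8·1!2!5!/9! · 1!2!0!6!0!7!] = √(38400)
  +(−1)^0/∏(0,1,2,0,0,5)! = 1/240  (running 1/240)
⟨..|..⟩ = √(38400)·(1/240) = +0.816497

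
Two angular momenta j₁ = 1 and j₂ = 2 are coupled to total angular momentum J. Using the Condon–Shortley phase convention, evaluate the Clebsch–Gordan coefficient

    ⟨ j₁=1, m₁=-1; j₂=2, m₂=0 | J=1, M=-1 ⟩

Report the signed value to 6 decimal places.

+√(1/10) ≈ +0.316228

j₁+j₂−J=2  J+j₁−j₂=0  J−j₁+j₂=2  j₁+j₂+J+1=5
(j₁±m₁, j₂±m₂, J±M) = (0,2,2,2,0,2)
P² = 8/5
sum k=2..2:
  [2] +1/4 = 1/4
S = 1/4
C² = P²·S² = 1/10 ; C = +0.316228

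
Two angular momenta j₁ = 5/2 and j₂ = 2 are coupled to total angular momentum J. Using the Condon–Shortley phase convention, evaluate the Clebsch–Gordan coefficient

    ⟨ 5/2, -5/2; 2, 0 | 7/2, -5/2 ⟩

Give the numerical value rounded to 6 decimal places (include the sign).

−√(10/21) = -0.690066

√[8·1!4!3!/9! · 0!5!2!2!1!6!] = √(7680/7)
  +(−1)^1/∏(1,0,4,1,0,2)! = -1/48  (running -1/48)
⟨..|..⟩ = √(7680/7)·(-1/48) = -0.690066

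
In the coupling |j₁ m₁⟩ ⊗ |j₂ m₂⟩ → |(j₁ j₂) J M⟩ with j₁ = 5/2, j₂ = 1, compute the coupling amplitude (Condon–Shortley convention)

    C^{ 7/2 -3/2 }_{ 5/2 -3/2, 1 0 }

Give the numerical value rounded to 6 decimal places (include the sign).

+√(10/21) ≈ +0.690066

triangle: 0!*5!*2!/8! = 240/40320
(j±m)!: 1!*4!*1!*1!*2!*5! = 5760
prefactor² = (2J+1)*Δ*N² = 1920/7
  k=0: +1/(0!*0!*4!*1!*1!*1!) = 1/24
Σ = 1/24  ⇒  CG² = 1920/7*1/24² = 10/21
CG = +√(10/21) = +0.690066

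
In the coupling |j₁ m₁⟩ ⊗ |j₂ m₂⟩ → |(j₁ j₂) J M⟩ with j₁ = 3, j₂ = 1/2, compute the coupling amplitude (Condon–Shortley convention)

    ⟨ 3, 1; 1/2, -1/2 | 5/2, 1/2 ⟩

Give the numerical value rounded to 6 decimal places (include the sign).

√[6·1!5!0!/7! · 4!2!0!1!3!2!] = √(576/7)
  +(−1)^0/∏(0,1,2,0,3,0)! = 1/12  (running 1/12)
⟨..|..⟩ = √(576/7)·(1/12) = +0.755929

+0.755929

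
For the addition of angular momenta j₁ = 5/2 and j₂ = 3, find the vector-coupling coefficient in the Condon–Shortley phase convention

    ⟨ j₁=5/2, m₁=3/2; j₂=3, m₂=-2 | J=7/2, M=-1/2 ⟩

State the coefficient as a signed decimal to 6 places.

j₁+j₂−J=2  J+j₁−j₂=3  J−j₁+j₂=4  j₁+j₂+J+1=10
(j₁±m₁, j₂±m₂, J±M) = (4,1,1,5,3,4)
P² = 9216/35
sum k=0..1:
  [0] +1/24 = 1/24
  [1] −1/144 = -1/144
S = 5/144
C² = P²·S² = 20/63 ; C = +0.563436

+√(20/63) = +0.563436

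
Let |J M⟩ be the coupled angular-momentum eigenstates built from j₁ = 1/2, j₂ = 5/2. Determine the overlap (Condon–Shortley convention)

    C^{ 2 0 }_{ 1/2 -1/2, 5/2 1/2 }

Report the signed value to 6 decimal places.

√[5·1!0!4!/6! · 0!1!3!2!2!2!] = √(8)
  +(−1)^1/∏(1,0,0,2,0,2)! = -1/4  (running -1/4)
⟨..|..⟩ = √(8)·(-1/4) = -0.707107

-0.707107  (= −√(1/2))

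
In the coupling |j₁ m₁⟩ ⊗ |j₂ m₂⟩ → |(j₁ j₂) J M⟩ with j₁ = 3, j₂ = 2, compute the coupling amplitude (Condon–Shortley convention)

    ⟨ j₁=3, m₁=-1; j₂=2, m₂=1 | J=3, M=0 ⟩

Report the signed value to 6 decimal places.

√[7·2!4!2!/9! · 2!4!3!1!3!3!] = √(96/5)
  +(−1)^1/∏(1,1,3,2,1,0)! = -1/12  (running -1/12)
  +(−1)^2/∏(2,0,2,1,2,1)! = 1/8  (running 1/24)
⟨..|..⟩ = √(96/5)·(1/24) = +0.182574

+0.182574  (= +√(1/30))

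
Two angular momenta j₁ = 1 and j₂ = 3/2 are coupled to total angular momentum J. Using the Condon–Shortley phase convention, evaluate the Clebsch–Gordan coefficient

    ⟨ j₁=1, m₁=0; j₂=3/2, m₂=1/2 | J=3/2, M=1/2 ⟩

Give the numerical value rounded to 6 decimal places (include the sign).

−√(1/15) = -0.258199

triangle: 1!*1!*2!/5! = 2/120
(j±m)!: 1!*1!*2!*1!*2!*1! = 4
prefactor² = (2J+1)*Δ*N² = 4/15
  k=0: +1/(0!*1!*1!*2!*0!*0!) = 1/2
  k=1: −1/(1!*0!*0!*1!*1!*1!) = -1
Σ = -1/2  ⇒  CG² = 4/15*(-1/2)² = 1/15
CG = −√(1/15) = -0.258199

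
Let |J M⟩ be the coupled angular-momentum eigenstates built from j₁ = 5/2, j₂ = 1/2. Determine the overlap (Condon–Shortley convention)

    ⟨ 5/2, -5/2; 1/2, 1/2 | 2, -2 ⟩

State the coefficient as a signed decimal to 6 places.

-0.912871

j₁+j₂−J=1  J+j₁−j₂=4  J−j₁+j₂=0  j₁+j₂+J+1=6
(j₁±m₁, j₂±m₂, J±M) = (0,5,1,0,0,4)
P² = 480
sum k=1..1:
  [1] −1/24 = -1/24
S = -1/24
C² = P²·S² = 5/6 ; C = -0.912871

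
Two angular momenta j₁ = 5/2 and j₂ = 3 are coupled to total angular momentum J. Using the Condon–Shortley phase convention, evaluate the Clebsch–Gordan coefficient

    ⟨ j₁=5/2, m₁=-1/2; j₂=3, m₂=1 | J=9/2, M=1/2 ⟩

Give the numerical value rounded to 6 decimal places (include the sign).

-0.480500  (= −√(160/693))

triangle: 1!*4!*5!/11! = 2880/39916800
(j±m)!: 2!*3!*4!*2!*5!*4! = 1658880
prefactor² = (2J+1)*Δ*N² = 92160/77
  k=0: +1/(0!*1!*3!*4!*1!*1!) = 1/144
  k=1: −1/(1!*0!*2!*3!*2!*2!) = -1/48
Σ = -1/72  ⇒  CG² = 92160/77*(-1/72)² = 160/693
CG = −√(160/693) = -0.480500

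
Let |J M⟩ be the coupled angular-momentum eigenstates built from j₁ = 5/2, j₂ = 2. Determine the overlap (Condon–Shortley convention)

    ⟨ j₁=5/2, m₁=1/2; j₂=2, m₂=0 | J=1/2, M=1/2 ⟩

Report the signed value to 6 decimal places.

+0.447214

triangle: 4!·1!·0!/6! = 24/720
(j±m)!: 3!·2!·2!·2!·1!·0! = 48
prefactor² = (2J+1)·Δ·N² = 16/5
  k=2: +1/(2!·2!·0!·0!·1!·0!) = 1/4
Σ = 1/4  ⇒  CG² = 16/5·1/4² = 1/5
CG = +√(1/5) = +0.447214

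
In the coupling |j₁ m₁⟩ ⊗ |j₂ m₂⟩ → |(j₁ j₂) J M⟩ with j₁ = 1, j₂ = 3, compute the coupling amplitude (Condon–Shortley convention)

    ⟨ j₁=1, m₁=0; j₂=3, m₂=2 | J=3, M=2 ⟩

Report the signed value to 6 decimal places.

j₁+j₂−J=1  J+j₁−j₂=1  J−j₁+j₂=5  j₁+j₂+J+1=8
(j₁±m₁, j₂±m₂, J±M) = (1,1,5,1,5,1)
P² = 300
sum k=0..1:
  [0] +1/120 = 1/120
  [1] −1/24 = -1/24
S = -1/30
C² = P²·S² = 1/3 ; C = -0.577350

-0.577350  (= −√(1/3))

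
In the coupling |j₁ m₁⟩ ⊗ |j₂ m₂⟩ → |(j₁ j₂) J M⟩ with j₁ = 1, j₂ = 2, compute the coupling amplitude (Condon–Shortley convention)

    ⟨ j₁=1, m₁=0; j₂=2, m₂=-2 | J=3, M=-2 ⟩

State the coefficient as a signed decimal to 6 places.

+√(1/3) = +0.577350

triangle: 0!×2!×4!/7! = 48/5040
(j±m)!: 1!×1!×0!×4!×1!×5! = 2880
prefactor² = (2J+1)×Δ×N² = 192
  k=0: +1/(0!×0!×1!×0!×1!×4!) = 1/24
Σ = 1/24  ⇒  CG² = 192×1/24² = 1/3
CG = +√(1/3) = +0.577350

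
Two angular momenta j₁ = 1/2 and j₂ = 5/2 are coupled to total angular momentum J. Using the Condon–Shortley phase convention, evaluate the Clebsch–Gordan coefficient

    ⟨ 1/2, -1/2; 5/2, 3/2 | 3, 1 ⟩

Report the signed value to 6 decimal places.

j₁+j₂−J=0  J+j₁−j₂=1  J−j₁+j₂=5  j₁+j₂+J+1=7
(j₁±m₁, j₂±m₂, J±M) = (0,1,4,1,4,2)
P² = 192
sum k=0..0:
  [0] +1/24 = 1/24
S = 1/24
C² = P²·S² = 1/3 ; C = +0.577350

+0.577350  (= +√(1/3))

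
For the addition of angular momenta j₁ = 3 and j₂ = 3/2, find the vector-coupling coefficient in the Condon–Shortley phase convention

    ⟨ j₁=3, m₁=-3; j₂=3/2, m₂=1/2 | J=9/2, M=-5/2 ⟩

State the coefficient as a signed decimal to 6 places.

triangle: 0!*6!*3!/10! = 4320/3628800
(j±m)!: 0!*6!*2!*1!*2!*7! = 14515200
prefactor² = (2J+1)*Δ*N² = 172800
  k=0: +1/(0!*0!*6!*2!*0!*1!) = 1/1440
Σ = 1/1440  ⇒  CG² = 172800*1/1440² = 1/12
CG = +√(1/12) = +0.288675

+√(1/12) ≈ +0.288675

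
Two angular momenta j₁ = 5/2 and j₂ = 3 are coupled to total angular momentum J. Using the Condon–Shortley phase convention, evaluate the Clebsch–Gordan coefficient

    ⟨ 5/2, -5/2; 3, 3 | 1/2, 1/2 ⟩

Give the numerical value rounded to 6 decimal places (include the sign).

-0.534522  (= −√(2/7))

√[2·5!0!1!/7! · 0!5!6!0!1!0!] = √(28800/7)
  +(−1)^5/∏(5,0,0,1,0,0)! = -1/120  (running -1/120)
⟨..|..⟩ = √(28800/7)·(-1/120) = -0.534522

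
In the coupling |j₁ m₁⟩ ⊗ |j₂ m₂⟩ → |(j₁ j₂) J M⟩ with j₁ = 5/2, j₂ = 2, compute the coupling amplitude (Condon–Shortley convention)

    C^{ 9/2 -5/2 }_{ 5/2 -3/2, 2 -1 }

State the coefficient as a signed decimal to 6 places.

j₁+j₂−J=0  J+j₁−j₂=5  J−j₁+j₂=4  j₁+j₂+J+1=10
(j₁±m₁, j₂±m₂, J±M) = (1,4,1,3,2,7)
P² = 11520
sum k=0..0:
  [0] +1/144 = 1/144
S = 1/144
C² = P²·S² = 5/9 ; C = +0.745356

+√(5/9) = +0.745356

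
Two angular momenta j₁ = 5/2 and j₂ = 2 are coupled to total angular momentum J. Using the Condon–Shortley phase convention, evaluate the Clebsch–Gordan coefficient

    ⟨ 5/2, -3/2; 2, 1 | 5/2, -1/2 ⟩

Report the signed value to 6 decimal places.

√[6·2!3!2!/8! · 1!4!3!1!2!3!] = √(216/35)
  +(−1)^1/∏(1,1,3,2,0,0)! = -1/12  (running -1/12)
  +(−1)^2/∏(2,0,2,1,1,1)! = 1/4  (running 1/6)
⟨..|..⟩ = √(216/35)·(1/6) = +0.414039

+0.414039  (= +√(6/35))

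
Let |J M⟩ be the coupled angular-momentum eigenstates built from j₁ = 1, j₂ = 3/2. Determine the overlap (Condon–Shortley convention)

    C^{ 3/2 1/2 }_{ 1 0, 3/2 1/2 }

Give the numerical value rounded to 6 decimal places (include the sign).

−√(1/15) ≈ -0.258199

√[4·1!1!2!/5! · 1!1!2!1!2!1!] = √(4/15)
  +(−1)^0/∏(0,1,1,2,0,0)! = 1/2  (running 1/2)
  +(−1)^1/∏(1,0,0,1,1,1)! = -1  (running -1/2)
⟨..|..⟩ = √(4/15)·(-1/2) = -0.258199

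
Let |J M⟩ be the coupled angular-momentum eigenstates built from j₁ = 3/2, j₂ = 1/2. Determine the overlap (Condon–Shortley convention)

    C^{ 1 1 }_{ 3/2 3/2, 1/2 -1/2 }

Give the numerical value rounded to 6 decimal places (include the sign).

+0.866025  (= +√(3/4))

triangle: 1!·2!·0!/4! = 2/24
(j±m)!: 3!·0!·0!·1!·2!·0! = 12
prefactor² = (2J+1)·Δ·N² = 3
  k=0: +1/(0!·1!·0!·0!·2!·0!) = 1/2
Σ = 1/2  ⇒  CG² = 3·1/2² = 3/4
CG = +√(3/4) = +0.866025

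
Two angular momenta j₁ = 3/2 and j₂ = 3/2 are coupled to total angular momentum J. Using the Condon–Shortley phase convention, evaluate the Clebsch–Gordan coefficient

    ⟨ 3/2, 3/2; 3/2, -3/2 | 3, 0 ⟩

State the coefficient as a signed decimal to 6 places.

j₁+j₂−J=0  J+j₁−j₂=3  J−j₁+j₂=3  j₁+j₂+J+1=7
(j₁±m₁, j₂±m₂, J±M) = (3,0,0,3,3,3)
P² = 324/5
sum k=0..0:
  [0] +1/36 = 1/36
S = 1/36
C² = P²·S² = 1/20 ; C = +0.223607

+√(1/20) = +0.223607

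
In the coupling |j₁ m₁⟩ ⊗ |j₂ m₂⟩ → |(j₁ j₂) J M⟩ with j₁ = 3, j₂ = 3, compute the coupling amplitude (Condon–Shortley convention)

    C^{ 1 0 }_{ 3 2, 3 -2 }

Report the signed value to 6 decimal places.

√[3·5!1!1!/8! · 5!1!1!5!1!1!] = √(900/7)
  +(−1)^0/∏(0,5,1,1,0,0)! = 1/120  (running 1/120)
  +(−1)^1/∏(1,4,0,0,1,1)! = -1/24  (running -1/30)
⟨..|..⟩ = √(900/7)·(-1/30) = -0.377964

−√(1/7) ≈ -0.377964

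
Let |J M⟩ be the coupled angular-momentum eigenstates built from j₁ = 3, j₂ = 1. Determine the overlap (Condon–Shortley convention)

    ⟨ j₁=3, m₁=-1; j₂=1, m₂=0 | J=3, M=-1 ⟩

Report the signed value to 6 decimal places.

j₁+j₂−J=1  J+j₁−j₂=5  J−j₁+j₂=1  j₁+j₂+J+1=8
(j₁±m₁, j₂±m₂, J±M) = (2,4,1,1,2,4)
P² = 48
sum k=0..1:
  [0] +1/24 = 1/24
  [1] −1/12 = -1/12
S = -1/24
C² = P²·S² = 1/12 ; C = -0.288675

−√(1/12) = -0.288675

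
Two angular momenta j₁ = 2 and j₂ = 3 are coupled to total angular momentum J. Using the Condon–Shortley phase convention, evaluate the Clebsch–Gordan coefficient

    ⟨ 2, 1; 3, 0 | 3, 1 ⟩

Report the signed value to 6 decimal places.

−√(1/30) ≈ -0.182574

triangle: 2!·2!·4!/9! = 96/362880
(j±m)!: 3!·1!·3!·3!·4!·2! = 10368
prefactor² = (2J+1)·Δ·N² = 96/5
  k=0: +1/(0!·2!·1!·3!·1!·1!) = 1/12
  k=1: −1/(1!·1!·0!·2!·2!·2!) = -1/8
Σ = -1/24  ⇒  CG² = 96/5·(-1/24)² = 1/30
CG = −√(1/30) = -0.182574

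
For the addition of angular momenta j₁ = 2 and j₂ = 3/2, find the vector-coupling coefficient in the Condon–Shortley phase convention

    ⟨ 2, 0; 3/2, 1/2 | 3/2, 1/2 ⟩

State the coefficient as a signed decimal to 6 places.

√[4·2!2!1!/6! · 2!2!2!1!2!1!] = √(16/45)
  +(−1)^1/∏(1,1,1,1,1,0)! = -1  (running -1)
  +(−1)^2/∏(2,0,0,0,2,1)! = 1/4  (running -3/4)
⟨..|..⟩ = √(16/45)·(-3/4) = -0.447214

-0.447214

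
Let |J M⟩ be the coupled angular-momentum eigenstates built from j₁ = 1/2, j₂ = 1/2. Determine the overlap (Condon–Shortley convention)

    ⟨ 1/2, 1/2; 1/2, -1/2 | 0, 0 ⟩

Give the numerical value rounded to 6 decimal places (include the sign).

+0.707107  (= +√(1/2))

triangle: 1!*0!*0!/2! = 1/2
(j±m)!: 1!*0!*0!*1!*0!*0! = 1
prefactor² = (2J+1)*Δ*N² = 1/2
  k=0: +1/(0!*1!*0!*0!*0!*0!) = 1
Σ = 1  ⇒  CG² = 1/2*1² = 1/2
CG = +√(1/2) = +0.707107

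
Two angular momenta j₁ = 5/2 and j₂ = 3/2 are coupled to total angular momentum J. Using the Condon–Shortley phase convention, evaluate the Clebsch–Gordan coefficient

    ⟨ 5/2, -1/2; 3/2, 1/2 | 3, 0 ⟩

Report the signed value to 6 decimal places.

triangle: 1!·4!·2!/8! = 48/40320
(j±m)!: 2!·3!·2!·1!·3!·3! = 864
prefactor² = (2J+1)·Δ·N² = 36/5
  k=0: +1/(0!·1!·3!·2!·1!·0!) = 1/12
  k=1: −1/(1!·0!·2!·1!·2!·1!) = -1/4
Σ = -1/6  ⇒  CG² = 36/5·(-1/6)² = 1/5
CG = −√(1/5) = -0.447214

-0.447214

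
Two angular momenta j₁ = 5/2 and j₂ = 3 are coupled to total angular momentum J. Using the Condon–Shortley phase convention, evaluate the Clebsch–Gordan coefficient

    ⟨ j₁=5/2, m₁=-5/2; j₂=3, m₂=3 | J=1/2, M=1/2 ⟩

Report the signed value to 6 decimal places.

triangle: 5!·0!·1!/7! = 120/5040
(j±m)!: 0!·5!·6!·0!·1!·0! = 86400
prefactor² = (2J+1)·Δ·N² = 28800/7
  k=5: −1/(5!·0!·0!·1!·0!·0!) = -1/120
Σ = -1/120  ⇒  CG² = 28800/7·(-1/120)² = 2/7
CG = −√(2/7) = -0.534522

−√(2/7) ≈ -0.534522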